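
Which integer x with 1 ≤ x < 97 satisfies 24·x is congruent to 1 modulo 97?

93

24·93 = 2232 = 23·97 + 1, so 24⁻¹ ≡ 93 (mod 97).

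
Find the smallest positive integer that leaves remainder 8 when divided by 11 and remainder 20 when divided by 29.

107

x ≡ 8 (mod 11) gives x ∈ {8, 19, 30, 41, 52, 63, 74, 85, …}.
The first of these with x mod 29 = 20 is 107.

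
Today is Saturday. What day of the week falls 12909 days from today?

Sunday

12909 mod 7 = 1 (since 1844·7 = 12908).
Saturday + 1 day → Sunday.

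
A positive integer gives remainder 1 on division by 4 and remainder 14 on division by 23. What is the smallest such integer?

Since 23·3 ≡ 1 (mod 4), take x = 14 + 23·((1−14)·3 mod 4) = 14 + 23·1 = 37.
Check: 37 mod 4 = 1, 37 mod 23 = 14.

37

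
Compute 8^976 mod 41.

Successive squares of 8 mod 41: 8^1≡8, 8^2≡23, 8^4≡37, 8^8≡16, 8^16≡10, 8^32≡18, 8^64≡37, 8^128≡16, 8^256≡10, 8^512≡18.
976 = 16 + 64 + 128 + 256 + 512, so 8^976 ≡ 10·37·16·10·18 ≡ 10 (mod 41).

10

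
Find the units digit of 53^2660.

Powers of 3 mod 10 repeat with period 4: 3, 9, 7, 1.
2660 leaves remainder 0 on division by 4, so 53^2660 ends in 1.

1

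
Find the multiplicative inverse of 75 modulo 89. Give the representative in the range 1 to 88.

19

89 = 1·75 + 14
75 = 5·14 + 5
14 = 2·5 + 4
5 = 1·4 + 1
4 = 4·1 + 0
Back-substituting gives 75·19 ≡ 1 (mod 89).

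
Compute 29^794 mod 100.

81

Successive squares of 29 mod 100: 29^1≡29, 29^2≡41, 29^4≡81, 29^8≡61, 29^16≡21, 29^32≡41, 29^64≡81, 29^128≡61, 29^256≡21, 29^512≡41.
Since 794 = 2 + 8 + 16 + 256 + 512 in binary, 29^794 ≡ 41·61·21·21·41 ≡ 81 (mod 100).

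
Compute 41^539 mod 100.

By repeated squaring mod 100: 41^1≡41, 41^2≡81, 41^4≡61, 41^8≡21, 41^16≡41, 41^32≡81, 41^64≡61, 41^128≡21, 41^256≡41, 41^512≡81.
Since 539 = 1 + 2 + 8 + 16 + 512 in binary, 41^539 ≡ 41·81·21·41·81 ≡ 61 (mod 100).

61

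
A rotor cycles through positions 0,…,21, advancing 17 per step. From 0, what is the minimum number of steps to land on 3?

17

17⁻¹ ≡ 13 (mod 22) because 17·13 = 221 = 10·22 + 1.
So x ≡ 13·3 = 39 ≡ 17 (mod 22).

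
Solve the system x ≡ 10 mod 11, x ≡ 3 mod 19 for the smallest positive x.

Since 19·7 ≡ 1 (mod 11), take x = 3 + 19·((10−3)·7 mod 11) = 3 + 19·5 = 98.
Check: 98 mod 11 = 10, 98 mod 19 = 3.

98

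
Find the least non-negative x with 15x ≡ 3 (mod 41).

33

15⁻¹ ≡ 11 (mod 41) because 15·11 = 165 = 4·41 + 1.
Multiplying both sides by 11: x ≡ 11·3 = 33 ≡ 33 (mod 41).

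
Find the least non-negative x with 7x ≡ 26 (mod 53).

34

7⁻¹ ≡ 38 (mod 53) because 7·38 = 266 = 5·53 + 1.
Multiplying both sides by 38: x ≡ 38·26 = 988 ≡ 34 (mod 53).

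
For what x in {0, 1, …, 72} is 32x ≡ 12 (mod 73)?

46

32⁻¹ ≡ 16 (mod 73) because 32·16 = 512 = 7·73 + 1.
Multiplying both sides by 16: x ≡ 16·12 = 192 ≡ 46 (mod 73).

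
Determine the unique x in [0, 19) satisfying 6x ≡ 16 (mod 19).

9

The inverse of 6 mod 19 is 16 (since 6·16 = 96 ≡ 1).
So x ≡ 16·16 = 256 ≡ 9 (mod 19).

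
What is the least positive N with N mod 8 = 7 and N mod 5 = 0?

15

x ≡ 0 (mod 5) gives x ∈ {0, 5, 10, 15}.
The first of these with x mod 8 = 7 is 15.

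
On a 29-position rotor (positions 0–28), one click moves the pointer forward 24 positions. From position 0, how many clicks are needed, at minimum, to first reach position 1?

23

29 = 1·24 + 5
24 = 4·5 + 4
5 = 1·4 + 1
4 = 4·1 + 0
Back-substituting gives 24·23 ≡ 1 (mod 29).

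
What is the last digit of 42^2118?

4

Last digits of 2^n: 2, 4, 8, 6 (period 4).
2118 leaves remainder 2 on division by 4, so 42^2118 ends in 4.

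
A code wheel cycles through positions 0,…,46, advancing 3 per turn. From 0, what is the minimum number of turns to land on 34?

The inverse of 3 mod 47 is 16 (since 3·16 = 48 ≡ 1).
So x ≡ 16·34 = 544 ≡ 27 (mod 47).

27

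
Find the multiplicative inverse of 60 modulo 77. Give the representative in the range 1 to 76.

77 = 1·60 + 17
60 = 3·17 + 9
17 = 1·9 + 8
9 = 1·8 + 1
8 = 8·1 + 0
Back-substituting gives 60·9 ≡ 1 (mod 77).

9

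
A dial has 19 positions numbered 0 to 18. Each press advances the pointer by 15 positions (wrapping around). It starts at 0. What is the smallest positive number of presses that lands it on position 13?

11

15⁻¹ ≡ 14 (mod 19) because 15·14 = 210 = 11·19 + 1.
So x ≡ 14·13 = 182 ≡ 11 (mod 19).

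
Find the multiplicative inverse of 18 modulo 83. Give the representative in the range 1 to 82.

18·60 = 1080 = 13·83 + 1, so 18⁻¹ ≡ 60 (mod 83).

60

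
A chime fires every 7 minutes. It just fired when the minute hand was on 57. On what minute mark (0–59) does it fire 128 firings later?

53

128·7 = 896.
896 = 14·60 + 56, so 896 mod 60 = 56.
(57 + 56) mod 60 = 53.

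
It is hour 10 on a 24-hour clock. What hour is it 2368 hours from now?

Dividing 2368 by 24 gives quotient 98 and remainder 16.
(10 + 16) mod 24 = 2.

2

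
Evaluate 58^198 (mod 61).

Successive squares of 58 mod 61: 58^1≡58, 58^2≡9, 58^4≡20, 58^8≡34, 58^16≡58, 58^32≡9, 58^64≡20, 58^128≡34.
Since 198 = 2 + 4 + 64 + 128 in binary, 58^198 ≡ 9·20·20·34 ≡ 34 (mod 61).

34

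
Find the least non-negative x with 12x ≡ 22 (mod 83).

12⁻¹ ≡ 7 (mod 83) because 12·7 = 84 = 1·83 + 1.
Multiplying both sides by 7: x ≡ 7·22 = 154 ≡ 71 (mod 83).

71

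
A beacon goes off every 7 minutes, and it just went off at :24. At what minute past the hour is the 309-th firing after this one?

27

309·7 = 2163.
2163 = 36·60 + 3, so 2163 mod 60 = 3.
(24 + 3) mod 60 = 27.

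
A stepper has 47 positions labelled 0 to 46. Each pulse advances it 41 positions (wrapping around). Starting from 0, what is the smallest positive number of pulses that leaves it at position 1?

47 = 1·41 + 6
41 = 6·6 + 5
6 = 1·5 + 1
5 = 5·1 + 0
Back-substituting gives 41·39 ≡ 1 (mod 47).

39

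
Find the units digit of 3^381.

3

Last digits of 3^n: 3, 9, 7, 1 (period 4).
381 leaves remainder 1 on division by 4, so 3^381 ends in 3.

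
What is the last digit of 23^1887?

7

Last digits of 3^n: 3, 9, 7, 1 (period 4).
1887 leaves remainder 3 on division by 4, so 23^1887 ends in 7.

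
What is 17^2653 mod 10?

7

Powers of 7 mod 10 repeat with period 4: 7, 9, 3, 1.
2653 leaves remainder 1 on division by 4, so 17^2653 ends in 7.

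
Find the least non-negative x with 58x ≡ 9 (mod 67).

66

The inverse of 58 mod 67 is 52 (since 58·52 = 3016 ≡ 1).
So x ≡ 52·9 = 468 ≡ 66 (mod 67).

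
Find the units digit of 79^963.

9

The units digit of 79^n cycles with period 2: 9, 1, …
963 mod 2 = 1, so the last digit matches 9^1 = 9.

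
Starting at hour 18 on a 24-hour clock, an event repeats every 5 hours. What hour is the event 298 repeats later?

298·5 = 1490.
1490 mod 24 = 2 (since 62·24 = 1488).
(18 + 2) mod 24 = 20.

20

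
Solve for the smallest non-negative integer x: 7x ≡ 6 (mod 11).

The inverse of 7 mod 11 is 8 (since 7·8 = 56 ≡ 1).
So x ≡ 8·6 = 48 ≡ 4 (mod 11).
Check: 7·4 = 28 = 2·11 + 6.

4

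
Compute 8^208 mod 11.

Successive squares of 8 mod 11: 8^1≡8, 8^2≡9, 8^4≡4, 8^8≡5, 8^16≡3, 8^32≡9, 8^64≡4, 8^128≡5.
208 = 16 + 64 + 128, so 8^208 ≡ 3·4·5 ≡ 5 (mod 11).

5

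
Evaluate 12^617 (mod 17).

5

Square-and-reduce mod 17: 12^1≡12, 12^2≡8, 12^4≡13, 12^8≡16, 12^16≡1, 12^32≡1, 12^64≡1, 12^128≡1, 12^256≡1, 12^512≡1.
Since 617 = 1 + 8 + 32 + 64 + 512 in binary, 12^617 ≡ 12·16·1·1·1 ≡ 5 (mod 17).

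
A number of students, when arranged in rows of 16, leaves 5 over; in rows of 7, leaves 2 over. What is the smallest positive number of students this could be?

37

x ≡ 2 (mod 7) gives x ∈ {2, 9, 16, 23, 30, 37}.
The first of these with x mod 16 = 5 is 37.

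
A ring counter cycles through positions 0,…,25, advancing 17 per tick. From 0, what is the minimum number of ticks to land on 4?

14

17⁻¹ ≡ 23 (mod 26) because 17·23 = 391 = 15·26 + 1.
Multiplying both sides by 23: x ≡ 23·4 = 92 ≡ 14 (mod 26).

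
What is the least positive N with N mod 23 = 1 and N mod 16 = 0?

208

Since 16·13 ≡ 1 (mod 23), take x = 0 + 16·((1−0)·13 mod 23) = 0 + 16·13 = 208.
Check: 208 mod 23 = 1, 208 mod 16 = 0.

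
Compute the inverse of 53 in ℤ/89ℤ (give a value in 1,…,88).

42

89 = 1·53 + 36
53 = 1·36 + 17
36 = 2·17 + 2
17 = 8·2 + 1
2 = 2·1 + 0
Back-substituting gives 53·42 ≡ 1 (mod 89).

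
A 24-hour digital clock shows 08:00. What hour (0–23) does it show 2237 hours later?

2237 mod 24 = 5 (since 93·24 = 2232).
(8 + 5) mod 24 = 13.

13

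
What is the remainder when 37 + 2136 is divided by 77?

2136 = 27·77 + 57, so 2136 mod 77 = 57.
(37 + 57) mod 77 = 17.

17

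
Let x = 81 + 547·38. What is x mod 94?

547·38 = 20786.
20786 = 221·94 + 12, so 20786 mod 94 = 12.
(81 + 12) mod 94 = 93.

93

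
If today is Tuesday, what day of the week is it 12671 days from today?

12671 mod 7 = 1 (since 1810·7 = 12670).
Tuesday + 1 day → Wednesday.

Wednesday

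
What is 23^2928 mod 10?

Last digits of 3^n: 3, 9, 7, 1 (period 4).
2928 mod 4 = 0, so the last digit matches 3^4 = 1.

1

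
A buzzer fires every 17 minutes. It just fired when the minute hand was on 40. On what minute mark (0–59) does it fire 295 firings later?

15

295·17 = 5015.
5015 mod 60 = 35 (since 83·60 = 4980).
(40 + 35) mod 60 = 15.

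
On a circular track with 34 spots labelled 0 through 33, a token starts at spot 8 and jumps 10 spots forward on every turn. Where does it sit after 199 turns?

26

199·10 = 1990.
1990 = 58·34 + 18, so 1990 mod 34 = 18.
(8 + 18) mod 34 = 26.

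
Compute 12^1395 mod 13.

By repeated squaring mod 13: 12^1≡12, 12^2≡1, 12^4≡1, 12^8≡1, 12^16≡1, 12^32≡1, 12^64≡1, 12^128≡1, 12^256≡1, 12^512≡1, 12^1024≡1.
Since 1395 = 1 + 2 + 16 + 32 + 64 + 256 + 1024 in binary, 12^1395 ≡ 12·1·1·1·1·1·1 ≡ 12 (mod 13).

12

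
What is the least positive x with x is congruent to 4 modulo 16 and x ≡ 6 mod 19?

196

Since 19·11 ≡ 1 (mod 16), take x = 6 + 19·((4−6)·11 mod 16) = 6 + 19·10 = 196.
Check: 196 mod 16 = 4, 196 mod 19 = 6.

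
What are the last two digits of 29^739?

By repeated squaring mod 100: 29^1≡29, 29^2≡41, 29^4≡81, 29^8≡61, 29^16≡21, 29^32≡41, 29^64≡81, 29^128≡61, 29^256≡21, 29^512≡41.
Since 739 = 1 + 2 + 32 + 64 + 128 + 512 in binary, 29^739 ≡ 29·41·41·81·61·41 ≡ 69 (mod 100).

69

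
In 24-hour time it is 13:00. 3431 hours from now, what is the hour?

12

Dividing 3431 by 24 gives quotient 142 and remainder 23.
(13 + 23) mod 24 = 12.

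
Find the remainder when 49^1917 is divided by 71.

Successive squares of 49 mod 71: 49^1≡49, 49^2≡58, 49^4≡27, 49^8≡19, 49^16≡6, 49^32≡36, 49^64≡18, 49^128≡40, 49^256≡38, 49^512≡24, 49^1024≡8.
1917 = 1 + 4 + 8 + 16 + 32 + 64 + 256 + 512 + 1024, so 49^1917 ≡ 49·27·19·6·36·18·38·24·8 ≡ 15 (mod 71).

15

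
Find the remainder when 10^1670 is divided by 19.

By repeated squaring mod 19: 10^1≡10, 10^2≡5, 10^4≡6, 10^8≡17, 10^16≡4, 10^32≡16, 10^64≡9, 10^128≡5, 10^256≡6, 10^512≡17, 10^1024≡4.
1670 = 2 + 4 + 128 + 512 + 1024, so 10^1670 ≡ 5·6·5·17·4 ≡ 16 (mod 19).

16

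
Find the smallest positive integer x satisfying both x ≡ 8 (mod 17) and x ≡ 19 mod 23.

42

Since 23·3 ≡ 1 (mod 17), take x = 19 + 23·((8−19)·3 mod 17) = 19 + 23·1 = 42.
Check: 42 mod 17 = 8, 42 mod 23 = 19.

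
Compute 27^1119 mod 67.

Successive squares of 27 mod 67: 27^1≡27, 27^2≡59, 27^4≡64, 27^8≡9, 27^16≡14, 27^32≡62, 27^64≡25, 27^128≡22, 27^256≡15, 27^512≡24, 27^1024≡40.
1119 = 1 + 2 + 4 + 8 + 16 + 64 + 1024, so 27^1119 ≡ 27·59·64·9·14·25·40 ≡ 58 (mod 67).

58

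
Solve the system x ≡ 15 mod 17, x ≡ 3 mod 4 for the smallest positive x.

15

x ≡ 3 (mod 4) gives x ∈ {3, 7, 11, 15}.
The first of these with x mod 17 = 15 is 15.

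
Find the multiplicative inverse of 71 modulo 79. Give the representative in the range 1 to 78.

71·69 = 4899 = 62·79 + 1, so 71⁻¹ ≡ 69 (mod 79).

69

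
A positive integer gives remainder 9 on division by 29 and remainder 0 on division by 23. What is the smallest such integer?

299

Since 23·24 ≡ 1 (mod 29), take x = 0 + 23·((9−0)·24 mod 29) = 0 + 23·13 = 299.
Check: 299 mod 29 = 9, 299 mod 23 = 0.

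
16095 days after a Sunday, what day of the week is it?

Tuesday

Dividing 16095 by 7 gives quotient 2299 and remainder 2.
Sunday + 2 days → Tuesday.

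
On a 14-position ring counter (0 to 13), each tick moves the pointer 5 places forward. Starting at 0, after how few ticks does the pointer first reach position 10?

5⁻¹ ≡ 3 (mod 14) because 5·3 = 15 = 1·14 + 1.
So x ≡ 3·10 = 30 ≡ 2 (mod 14).

2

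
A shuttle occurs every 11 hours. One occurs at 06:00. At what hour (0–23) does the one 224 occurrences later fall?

224·11 = 2464.
2464 mod 24 = 16 (since 102·24 = 2448).
(6 + 16) mod 24 = 22.

22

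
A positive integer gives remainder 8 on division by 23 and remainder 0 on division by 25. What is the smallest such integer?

x ≡ 8 (mod 23) gives x ∈ {8, 31, 54, 77, 100}.
The first of these with x mod 25 = 0 is 100.

100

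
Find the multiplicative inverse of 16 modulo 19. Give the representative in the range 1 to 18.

6

19 = 1·16 + 3
16 = 5·3 + 1
3 = 3·1 + 0
Back-substituting gives 16·6 ≡ 1 (mod 19).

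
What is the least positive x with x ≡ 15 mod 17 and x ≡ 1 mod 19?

134

x ≡ 15 (mod 17) gives x ∈ {15, 32, 49, 66, 83, 100, 117, 134}.
The first of these with x mod 19 = 1 is 134.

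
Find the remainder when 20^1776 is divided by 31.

4

Successive squares of 20 mod 31: 20^1≡20, 20^2≡28, 20^4≡9, 20^8≡19, 20^16≡20, 20^32≡28, 20^64≡9, 20^128≡19, 20^256≡20, 20^512≡28, 20^1024≡9.
Since 1776 = 16 + 32 + 64 + 128 + 512 + 1024 in binary, 20^1776 ≡ 20·28·9·19·28·9 ≡ 4 (mod 31).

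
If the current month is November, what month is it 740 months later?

July

740 mod 12 = 8 (since 61·12 = 732).
November + 8 months → July.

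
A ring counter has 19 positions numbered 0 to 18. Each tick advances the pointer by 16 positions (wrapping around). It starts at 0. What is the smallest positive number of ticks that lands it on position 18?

13

16⁻¹ ≡ 6 (mod 19) because 16·6 = 96 = 5·19 + 1.
Multiplying both sides by 6: x ≡ 6·18 = 108 ≡ 13 (mod 19).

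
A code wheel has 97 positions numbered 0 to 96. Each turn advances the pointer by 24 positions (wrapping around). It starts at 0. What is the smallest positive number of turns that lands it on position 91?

24

The inverse of 24 mod 97 is 93 (since 24·93 = 2232 ≡ 1).
So x ≡ 93·91 = 8463 ≡ 24 (mod 97).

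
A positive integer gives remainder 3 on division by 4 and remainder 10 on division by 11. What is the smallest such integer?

x ≡ 3 (mod 4) gives x ∈ {3, 7, 11, 15, 19, 23, 27, 31, …}.
The first of these with x mod 11 = 10 is 43.

43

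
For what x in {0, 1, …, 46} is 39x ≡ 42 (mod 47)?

The inverse of 39 mod 47 is 41 (since 39·41 = 1599 ≡ 1).
Multiplying both sides by 41: x ≡ 41·42 = 1722 ≡ 30 (mod 47).

30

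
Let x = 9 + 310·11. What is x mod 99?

53

310·11 = 3410.
3410 − 34·99 = 44, so 3410 ≡ 44 (mod 99).
(9 + 44) mod 99 = 53.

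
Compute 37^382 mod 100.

Square-and-reduce mod 100: 37^1≡37, 37^2≡69, 37^4≡61, 37^8≡21, 37^16≡41, 37^32≡81, 37^64≡61, 37^128≡21, 37^256≡41.
Since 382 = 2 + 4 + 8 + 16 + 32 + 64 + 256 in binary, 37^382 ≡ 69·61·21·41·81·61·41 ≡ 69 (mod 100).

69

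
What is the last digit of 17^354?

Powers of 7 mod 10 repeat with period 4: 7, 9, 3, 1.
354 leaves remainder 2 on division by 4, so 17^354 ends in 9.

9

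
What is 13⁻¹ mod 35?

13·27 = 351 = 10·35 + 1, so 13⁻¹ ≡ 27 (mod 35).

27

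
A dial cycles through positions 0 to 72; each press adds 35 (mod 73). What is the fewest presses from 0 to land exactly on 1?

48

35·48 = 1680 = 23·73 + 1, so 35⁻¹ ≡ 48 (mod 73).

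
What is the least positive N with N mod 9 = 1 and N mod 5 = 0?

Since 5·2 ≡ 1 (mod 9), take x = 0 + 5·((1−0)·2 mod 9) = 0 + 5·2 = 10.
Check: 10 mod 9 = 1, 10 mod 5 = 0.

10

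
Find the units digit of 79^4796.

The units digit of 79^n cycles with period 2: 9, 1, …
4796 mod 2 = 0, so the last digit matches 9^2 = 1.

1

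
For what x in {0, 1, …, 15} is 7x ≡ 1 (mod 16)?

The inverse of 7 mod 16 is 7 (since 7·7 = 49 ≡ 1).
So x ≡ 7·1 = 7 ≡ 7 (mod 16).
Check: 7·7 = 49 = 3·16 + 1.

7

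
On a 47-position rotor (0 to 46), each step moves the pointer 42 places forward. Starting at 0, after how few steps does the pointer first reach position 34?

42⁻¹ ≡ 28 (mod 47) because 42·28 = 1176 = 25·47 + 1.
Multiplying both sides by 28: x ≡ 28·34 = 952 ≡ 12 (mod 47).

12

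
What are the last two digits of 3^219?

67

Square-and-reduce mod 100: 3^1≡3, 3^2≡9, 3^4≡81, 3^8≡61, 3^16≡21, 3^32≡41, 3^64≡81, 3^128≡61.
219 = 1 + 2 + 8 + 16 + 64 + 128, so 3^219 ≡ 3·9·61·21·81·61 ≡ 67 (mod 100).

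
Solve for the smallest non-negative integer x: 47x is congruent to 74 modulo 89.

83

47⁻¹ ≡ 36 (mod 89) because 47·36 = 1692 = 19·89 + 1.
Multiplying both sides by 36: x ≡ 36·74 = 2664 ≡ 83 (mod 89).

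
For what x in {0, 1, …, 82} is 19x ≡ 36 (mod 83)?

19⁻¹ ≡ 35 (mod 83) because 19·35 = 665 = 8·83 + 1.
So x ≡ 35·36 = 1260 ≡ 15 (mod 83).

15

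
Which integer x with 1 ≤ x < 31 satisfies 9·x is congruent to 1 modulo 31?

9·7 = 63 = 2·31 + 1, so 9⁻¹ ≡ 7 (mod 31).

7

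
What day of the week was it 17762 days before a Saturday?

17762 = 2537·7 + 3, so 17762 mod 7 = 3.
Saturday − 3 days → Wednesday.

Wednesday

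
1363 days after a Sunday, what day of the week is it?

1363 − 194·7 = 5, so 1363 ≡ 5 (mod 7).
Sunday + 5 days → Friday.

Friday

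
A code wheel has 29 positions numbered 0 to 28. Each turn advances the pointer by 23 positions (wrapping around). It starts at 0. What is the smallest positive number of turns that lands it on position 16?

23⁻¹ ≡ 24 (mod 29) because 23·24 = 552 = 19·29 + 1.
So x ≡ 24·16 = 384 ≡ 7 (mod 29).
Check: 23·7 = 161 = 5·29 + 16.

7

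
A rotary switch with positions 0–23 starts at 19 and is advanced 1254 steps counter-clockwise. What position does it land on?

Dividing 1254 by 24 gives quotient 52 and remainder 6.
(19 − 6) mod 24 = 13.

13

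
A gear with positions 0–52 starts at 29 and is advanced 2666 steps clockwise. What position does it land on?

Dividing 2666 by 53 gives quotient 50 and remainder 16.
(29 + 16) mod 53 = 45.

45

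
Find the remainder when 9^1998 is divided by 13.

1

Square-and-reduce mod 13: 9^1≡9, 9^2≡3, 9^4≡9, 9^8≡3, 9^16≡9, 9^32≡3, 9^64≡9, 9^128≡3, 9^256≡9, 9^512≡3, 9^1024≡9.
1998 = 2 + 4 + 8 + 64 + 128 + 256 + 512 + 1024, so 9^1998 ≡ 3·9·3·9·3·9·3·9 ≡ 1 (mod 13).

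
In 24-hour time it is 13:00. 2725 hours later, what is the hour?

2725 − 113·24 = 13, so 2725 ≡ 13 (mod 24).
(13 + 13) mod 24 = 2.

2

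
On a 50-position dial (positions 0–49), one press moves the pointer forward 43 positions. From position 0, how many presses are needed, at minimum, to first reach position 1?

43·7 = 301 = 6·50 + 1, so 43⁻¹ ≡ 7 (mod 50).

7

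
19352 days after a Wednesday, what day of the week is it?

19352 = 2764·7 + 4, so 19352 mod 7 = 4.
Wednesday + 4 days → Sunday.

Sunday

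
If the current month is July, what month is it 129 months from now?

April

Dividing 129 by 12 gives quotient 10 and remainder 9.
July + 9 months → April.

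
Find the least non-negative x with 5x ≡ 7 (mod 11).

8

5⁻¹ ≡ 9 (mod 11) because 5·9 = 45 = 4·11 + 1.
Multiplying both sides by 9: x ≡ 9·7 = 63 ≡ 8 (mod 11).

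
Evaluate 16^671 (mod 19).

Successive squares of 16 mod 19: 16^1≡16, 16^2≡9, 16^4≡5, 16^8≡6, 16^16≡17, 16^32≡4, 16^64≡16, 16^128≡9, 16^256≡5, 16^512≡6.
671 = 1 + 2 + 4 + 8 + 16 + 128 + 512, so 16^671 ≡ 16·9·5·6·17·9·6 ≡ 4 (mod 19).

4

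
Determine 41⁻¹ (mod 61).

61 = 1·41 + 20
41 = 2·20 + 1
20 = 20·1 + 0
Back-substituting gives 41·3 ≡ 1 (mod 61).

3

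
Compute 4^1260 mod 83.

By repeated squaring mod 83: 4^1≡4, 4^2≡16, 4^4≡7, 4^8≡49, 4^16≡77, 4^32≡36, 4^64≡51, 4^128≡28, 4^256≡37, 4^512≡41, 4^1024≡21.
1260 = 4 + 8 + 32 + 64 + 128 + 1024, so 4^1260 ≡ 7·49·36·51·28·21 ≡ 23 (mod 83).

23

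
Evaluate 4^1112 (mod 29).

7

Square-and-reduce mod 29: 4^1≡4, 4^2≡16, 4^4≡24, 4^8≡25, 4^16≡16, 4^32≡24, 4^64≡25, 4^128≡16, 4^256≡24, 4^512≡25, 4^1024≡16.
1112 = 8 + 16 + 64 + 1024, so 4^1112 ≡ 25·16·25·16 ≡ 7 (mod 29).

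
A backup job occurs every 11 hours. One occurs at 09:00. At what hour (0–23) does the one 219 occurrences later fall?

219·11 = 2409.
2409 = 100·24 + 9, so 2409 mod 24 = 9.
(9 + 9) mod 24 = 18.

18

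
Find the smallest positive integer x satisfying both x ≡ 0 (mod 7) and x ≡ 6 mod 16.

70

x ≡ 0 (mod 7) gives x ∈ {0, 7, 14, 21, 28, 35, 42, 49, …}.
The first of these with x mod 16 = 6 is 70.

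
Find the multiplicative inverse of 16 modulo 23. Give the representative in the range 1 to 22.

23 = 1·16 + 7
16 = 2·7 + 2
7 = 3·2 + 1
2 = 2·1 + 0
Back-substituting gives 16·13 ≡ 1 (mod 23).

13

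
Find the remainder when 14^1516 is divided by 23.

Square-and-reduce mod 23: 14^1≡14, 14^2≡12, 14^4≡6, 14^8≡13, 14^16≡8, 14^32≡18, 14^64≡2, 14^128≡4, 14^256≡16, 14^512≡3, 14^1024≡9.
Since 1516 = 4 + 8 + 32 + 64 + 128 + 256 + 1024 in binary, 14^1516 ≡ 6·13·18·2·4·16·9 ≡ 2 (mod 23).

2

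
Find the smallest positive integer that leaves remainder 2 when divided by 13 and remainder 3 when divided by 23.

x ≡ 2 (mod 13) gives x ∈ {2, 15, 28, 41, 54, 67, 80, 93, …}.
The first of these with x mod 23 = 3 is 210.

210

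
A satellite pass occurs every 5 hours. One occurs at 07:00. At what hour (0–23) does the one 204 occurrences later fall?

204·5 = 1020.
1020 = 42·24 + 12, so 1020 mod 24 = 12.
(7 + 12) mod 24 = 19.

19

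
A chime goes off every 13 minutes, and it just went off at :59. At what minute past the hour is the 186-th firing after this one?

17

186·13 = 2418.
2418 − 40·60 = 18, so 2418 ≡ 18 (mod 60).
(59 + 18) mod 60 = 17.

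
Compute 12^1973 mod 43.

By repeated squaring mod 43: 12^1≡12, 12^2≡15, 12^4≡10, 12^8≡14, 12^16≡24, 12^32≡17, 12^64≡31, 12^128≡15, 12^256≡10, 12^512≡14, 12^1024≡24.
Since 1973 = 1 + 4 + 16 + 32 + 128 + 256 + 512 + 1024 in binary, 12^1973 ≡ 12·10·24·17·15·10·14·24 ≡ 18 (mod 43).

18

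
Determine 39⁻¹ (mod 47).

39·41 = 1599 = 34·47 + 1, so 39⁻¹ ≡ 41 (mod 47).

41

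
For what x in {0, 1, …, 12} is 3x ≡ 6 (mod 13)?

The inverse of 3 mod 13 is 9 (since 3·9 = 27 ≡ 1).
Multiplying both sides by 9: x ≡ 9·6 = 54 ≡ 2 (mod 13).
Check: 3·2 = 6 = 0·13 + 6.

2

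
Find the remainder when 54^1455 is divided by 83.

35

By repeated squaring mod 83: 54^1≡54, 54^2≡11, 54^4≡38, 54^8≡33, 54^16≡10, 54^32≡17, 54^64≡40, 54^128≡23, 54^256≡31, 54^512≡48, 54^1024≡63.
Since 1455 = 1 + 2 + 4 + 8 + 32 + 128 + 256 + 1024 in binary, 54^1455 ≡ 54·11·38·33·17·23·31·63 ≡ 35 (mod 83).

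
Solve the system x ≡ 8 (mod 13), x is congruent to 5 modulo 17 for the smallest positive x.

x ≡ 8 (mod 13) gives x ∈ {8, 21, 34, 47, 60, 73}.
The first of these with x mod 17 = 5 is 73.

73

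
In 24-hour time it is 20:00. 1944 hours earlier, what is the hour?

20

1944 = 81·24 + 0, so 1944 mod 24 = 0.
(20 − 0) mod 24 = 20.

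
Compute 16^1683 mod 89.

1

Successive squares of 16 mod 89: 16^1≡16, 16^2≡78, 16^4≡32, 16^8≡45, 16^16≡67, 16^32≡39, 16^64≡8, 16^128≡64, 16^256≡2, 16^512≡4, 16^1024≡16.
1683 = 1 + 2 + 16 + 128 + 512 + 1024, so 16^1683 ≡ 16·78·67·64·4·16 ≡ 1 (mod 89).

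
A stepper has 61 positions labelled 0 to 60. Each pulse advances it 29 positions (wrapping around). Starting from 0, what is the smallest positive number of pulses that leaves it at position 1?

29·40 = 1160 = 19·61 + 1, so 29⁻¹ ≡ 40 (mod 61).

40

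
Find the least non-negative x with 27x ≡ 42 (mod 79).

63

The inverse of 27 mod 79 is 41 (since 27·41 = 1107 ≡ 1).
Multiplying both sides by 41: x ≡ 41·42 = 1722 ≡ 63 (mod 79).
Check: 27·63 = 1701 = 21·79 + 42.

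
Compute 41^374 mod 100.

By repeated squaring mod 100: 41^1≡41, 41^2≡81, 41^4≡61, 41^8≡21, 41^16≡41, 41^32≡81, 41^64≡61, 41^128≡21, 41^256≡41.
374 = 2 + 4 + 16 + 32 + 64 + 256, so 41^374 ≡ 81·61·41·81·61·41 ≡ 61 (mod 100).

61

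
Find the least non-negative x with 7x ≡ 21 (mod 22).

3

7⁻¹ ≡ 19 (mod 22) because 7·19 = 133 = 6·22 + 1.
Multiplying both sides by 19: x ≡ 19·21 = 399 ≡ 3 (mod 22).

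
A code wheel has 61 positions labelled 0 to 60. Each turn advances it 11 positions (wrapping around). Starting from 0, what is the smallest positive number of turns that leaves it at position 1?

61 = 5·11 + 6
11 = 1·6 + 5
6 = 1·5 + 1
5 = 5·1 + 0
Back-substituting gives 11·50 ≡ 1 (mod 61).

50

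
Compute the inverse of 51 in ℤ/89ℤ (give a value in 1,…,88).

51·7 = 357 = 4·89 + 1, so 51⁻¹ ≡ 7 (mod 89).

7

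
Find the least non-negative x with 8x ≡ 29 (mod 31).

8⁻¹ ≡ 4 (mod 31) because 8·4 = 32 = 1·31 + 1.
So x ≡ 4·29 = 116 ≡ 23 (mod 31).

23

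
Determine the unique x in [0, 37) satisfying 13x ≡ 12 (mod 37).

18

The inverse of 13 mod 37 is 20 (since 13·20 = 260 ≡ 1).
So x ≡ 20·12 = 240 ≡ 18 (mod 37).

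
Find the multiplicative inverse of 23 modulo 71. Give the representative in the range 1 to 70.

34

71 = 3·23 + 2
23 = 11·2 + 1
2 = 2·1 + 0
Back-substituting gives 23·34 ≡ 1 (mod 71).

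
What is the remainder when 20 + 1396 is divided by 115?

36

1396 = 12·115 + 16, so 1396 mod 115 = 16.
(20 + 16) mod 115 = 36.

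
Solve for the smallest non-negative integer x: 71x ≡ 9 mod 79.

68

71⁻¹ ≡ 69 (mod 79) because 71·69 = 4899 = 62·79 + 1.
Multiplying both sides by 69: x ≡ 69·9 = 621 ≡ 68 (mod 79).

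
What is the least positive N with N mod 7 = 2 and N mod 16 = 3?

51

Since 16·4 ≡ 1 (mod 7), take x = 3 + 16·((2−3)·4 mod 7) = 3 + 16·3 = 51.
Check: 51 mod 7 = 2, 51 mod 16 = 3.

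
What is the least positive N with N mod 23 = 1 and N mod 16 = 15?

47

x ≡ 15 (mod 16) gives x ∈ {15, 31, 47}.
The first of these with x mod 23 = 1 is 47.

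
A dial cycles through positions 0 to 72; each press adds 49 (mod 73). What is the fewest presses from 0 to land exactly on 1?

3

73 = 1·49 + 24
49 = 2·24 + 1
24 = 24·1 + 0
Back-substituting gives 49·3 ≡ 1 (mod 73).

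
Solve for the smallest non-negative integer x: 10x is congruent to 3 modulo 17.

2

The inverse of 10 mod 17 is 12 (since 10·12 = 120 ≡ 1).
Multiplying both sides by 12: x ≡ 12·3 = 36 ≡ 2 (mod 17).
Check: 10·2 = 20 = 1·17 + 3.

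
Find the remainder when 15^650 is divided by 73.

Square-and-reduce mod 73: 15^1≡15, 15^2≡6, 15^4≡36, 15^8≡55, 15^16≡32, 15^32≡2, 15^64≡4, 15^128≡16, 15^256≡37, 15^512≡55.
Since 650 = 2 + 8 + 128 + 512 in binary, 15^650 ≡ 6·55·16·55 ≡ 6 (mod 73).

6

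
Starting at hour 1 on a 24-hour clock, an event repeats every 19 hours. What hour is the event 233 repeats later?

12

233·19 = 4427.
4427 = 184·24 + 11, so 4427 mod 24 = 11.
(1 + 11) mod 24 = 12.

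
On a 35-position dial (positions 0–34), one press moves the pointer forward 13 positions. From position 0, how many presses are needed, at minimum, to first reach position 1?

27

13·27 = 351 = 10·35 + 1, so 13⁻¹ ≡ 27 (mod 35).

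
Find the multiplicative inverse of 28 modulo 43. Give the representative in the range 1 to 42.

20

43 = 1·28 + 15
28 = 1·15 + 13
15 = 1·13 + 2
13 = 6·2 + 1
2 = 2·1 + 0
Back-substituting gives 28·20 ≡ 1 (mod 43).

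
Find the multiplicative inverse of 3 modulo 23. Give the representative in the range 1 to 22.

3·8 = 24 = 1·23 + 1, so 3⁻¹ ≡ 8 (mod 23).

8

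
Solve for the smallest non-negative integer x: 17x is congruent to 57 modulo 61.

The inverse of 17 mod 61 is 18 (since 17·18 = 306 ≡ 1).
So x ≡ 18·57 = 1026 ≡ 50 (mod 61).

50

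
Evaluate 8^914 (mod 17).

13

By repeated squaring mod 17: 8^1≡8, 8^2≡13, 8^4≡16, 8^8≡1, 8^16≡1, 8^32≡1, 8^64≡1, 8^128≡1, 8^256≡1, 8^512≡1.
914 = 2 + 16 + 128 + 256 + 512, so 8^914 ≡ 13·1·1·1·1 ≡ 13 (mod 17).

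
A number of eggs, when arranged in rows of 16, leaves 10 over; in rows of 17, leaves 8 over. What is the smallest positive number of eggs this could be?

x ≡ 10 (mod 16) gives x ∈ {10, 26, 42}.
The first of these with x mod 17 = 8 is 42.

42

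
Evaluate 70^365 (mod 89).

By repeated squaring mod 89: 70^1≡70, 70^2≡5, 70^4≡25, 70^8≡2, 70^16≡4, 70^32≡16, 70^64≡78, 70^128≡32, 70^256≡45.
365 = 1 + 4 + 8 + 32 + 64 + 256, so 70^365 ≡ 70·25·2·16·78·45 ≡ 29 (mod 89).

29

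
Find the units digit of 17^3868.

Last digits of 7^n: 7, 9, 3, 1 (period 4).
3868 leaves remainder 0 on division by 4, so 17^3868 ends in 1.

1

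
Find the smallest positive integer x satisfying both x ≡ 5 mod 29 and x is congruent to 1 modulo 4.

5

x ≡ 1 (mod 4) gives x ∈ {1, 5}.
The first of these with x mod 29 = 5 is 5.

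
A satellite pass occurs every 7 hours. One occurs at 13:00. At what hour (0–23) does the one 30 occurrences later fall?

30·7 = 210.
210 mod 24 = 18 (since 8·24 = 192).
(13 + 18) mod 24 = 7.

7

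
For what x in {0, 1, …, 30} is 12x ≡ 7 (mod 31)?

The inverse of 12 mod 31 is 13 (since 12·13 = 156 ≡ 1).
Multiplying both sides by 13: x ≡ 13·7 = 91 ≡ 29 (mod 31).

29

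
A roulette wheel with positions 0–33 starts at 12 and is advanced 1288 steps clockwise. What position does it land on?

8

1288 mod 34 = 30 (since 37·34 = 1258).
(12 + 30) mod 34 = 8.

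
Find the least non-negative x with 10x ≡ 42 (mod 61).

10⁻¹ ≡ 55 (mod 61) because 10·55 = 550 = 9·61 + 1.
So x ≡ 55·42 = 2310 ≡ 53 (mod 61).

53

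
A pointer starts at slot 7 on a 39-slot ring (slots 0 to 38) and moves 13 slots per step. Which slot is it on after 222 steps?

7

222·13 = 2886.
2886 − 74·39 = 0, so 2886 ≡ 0 (mod 39).
(7 + 0) mod 39 = 7.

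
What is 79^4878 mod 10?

Last digits of 9^n: 9, 1 (period 2).
4878 leaves remainder 0 on division by 2, so 79^4878 ends in 1.

1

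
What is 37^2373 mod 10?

The units digit of 37^n cycles with period 4: 7, 9, 3, 1, …
2373 leaves remainder 1 on division by 4, so 37^2373 ends in 7.

7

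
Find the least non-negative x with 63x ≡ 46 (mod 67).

The inverse of 63 mod 67 is 50 (since 63·50 = 3150 ≡ 1).
So x ≡ 50·46 = 2300 ≡ 22 (mod 67).

22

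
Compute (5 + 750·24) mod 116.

25

750·24 = 18000.
18000 mod 116 = 20 (since 155·116 = 17980).
(5 + 20) mod 116 = 25.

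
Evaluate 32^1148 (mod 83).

1

Successive squares of 32 mod 83: 32^1≡32, 32^2≡28, 32^4≡37, 32^8≡41, 32^16≡21, 32^32≡26, 32^64≡12, 32^128≡61, 32^256≡69, 32^512≡30, 32^1024≡70.
1148 = 4 + 8 + 16 + 32 + 64 + 1024, so 32^1148 ≡ 37·41·21·26·12·70 ≡ 1 (mod 83).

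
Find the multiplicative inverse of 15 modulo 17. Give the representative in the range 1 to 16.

8

17 = 1·15 + 2
15 = 7·2 + 1
2 = 2·1 + 0
Back-substituting gives 15·8 ≡ 1 (mod 17).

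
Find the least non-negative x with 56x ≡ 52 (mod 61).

14

The inverse of 56 mod 61 is 12 (since 56·12 = 672 ≡ 1).
Multiplying both sides by 12: x ≡ 12·52 = 624 ≡ 14 (mod 61).
Check: 56·14 = 784 = 12·61 + 52.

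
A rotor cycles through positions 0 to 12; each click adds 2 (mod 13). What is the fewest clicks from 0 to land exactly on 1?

13 = 6·2 + 1
2 = 2·1 + 0
Back-substituting gives 2·7 ≡ 1 (mod 13).

7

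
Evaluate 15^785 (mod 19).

By repeated squaring mod 19: 15^1≡15, 15^2≡16, 15^4≡9, 15^8≡5, 15^16≡6, 15^32≡17, 15^64≡4, 15^128≡16, 15^256≡9, 15^512≡5.
785 = 1 + 16 + 256 + 512, so 15^785 ≡ 15·6·9·5 ≡ 3 (mod 19).

3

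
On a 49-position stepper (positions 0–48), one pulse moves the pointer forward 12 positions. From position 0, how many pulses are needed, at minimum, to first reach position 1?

45

12·45 = 540 = 11·49 + 1, so 12⁻¹ ≡ 45 (mod 49).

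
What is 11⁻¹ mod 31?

11·17 = 187 = 6·31 + 1, so 11⁻¹ ≡ 17 (mod 31).

17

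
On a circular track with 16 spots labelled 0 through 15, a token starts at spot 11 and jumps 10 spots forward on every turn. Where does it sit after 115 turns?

115·10 = 1150.
Dividing 1150 by 16 gives quotient 71 and remainder 14.
(11 + 14) mod 16 = 9.

9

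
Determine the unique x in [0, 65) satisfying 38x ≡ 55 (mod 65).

38⁻¹ ≡ 12 (mod 65) because 38·12 = 456 = 7·65 + 1.
So x ≡ 12·55 = 660 ≡ 10 (mod 65).

10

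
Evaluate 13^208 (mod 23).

16

By repeated squaring mod 23: 13^1≡13, 13^2≡8, 13^4≡18, 13^8≡2, 13^16≡4, 13^32≡16, 13^64≡3, 13^128≡9.
208 = 16 + 64 + 128, so 13^208 ≡ 4·3·9 ≡ 16 (mod 23).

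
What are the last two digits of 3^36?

21

Square-and-reduce mod 100: 3^1≡3, 3^2≡9, 3^4≡81, 3^8≡61, 3^16≡21, 3^32≡41.
36 = 4 + 32, so 3^36 ≡ 81·41 ≡ 21 (mod 100).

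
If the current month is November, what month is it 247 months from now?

247 = 20·12 + 7, so 247 mod 12 = 7.
November + 7 months → June.

June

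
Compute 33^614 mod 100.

Square-and-reduce mod 100: 33^1≡33, 33^2≡89, 33^4≡21, 33^8≡41, 33^16≡81, 33^32≡61, 33^64≡21, 33^128≡41, 33^256≡81, 33^512≡61.
614 = 2 + 4 + 32 + 64 + 512, so 33^614 ≡ 89·21·61·21·61 ≡ 29 (mod 100).

29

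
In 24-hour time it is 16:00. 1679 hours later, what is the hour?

1679 − 69·24 = 23, so 1679 ≡ 23 (mod 24).
(16 + 23) mod 24 = 15.

15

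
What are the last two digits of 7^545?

Successive squares of 7 mod 100: 7^1≡7, 7^2≡49, 7^4≡1, 7^8≡1, 7^16≡1, 7^32≡1, 7^64≡1, 7^128≡1, 7^256≡1, 7^512≡1.
Since 545 = 1 + 32 + 512 in binary, 7^545 ≡ 7·1·1 ≡ 7 (mod 100).

07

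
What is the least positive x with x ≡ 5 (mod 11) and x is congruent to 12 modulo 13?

Since 13·6 ≡ 1 (mod 11), take x = 12 + 13·((5−12)·6 mod 11) = 12 + 13·2 = 38.
Check: 38 mod 11 = 5, 38 mod 13 = 12.

38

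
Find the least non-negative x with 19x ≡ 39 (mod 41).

15

The inverse of 19 mod 41 is 13 (since 19·13 = 247 ≡ 1).
So x ≡ 13·39 = 507 ≡ 15 (mod 41).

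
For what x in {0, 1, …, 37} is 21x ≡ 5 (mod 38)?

31

21⁻¹ ≡ 29 (mod 38) because 21·29 = 609 = 16·38 + 1.
Multiplying both sides by 29: x ≡ 29·5 = 145 ≡ 31 (mod 38).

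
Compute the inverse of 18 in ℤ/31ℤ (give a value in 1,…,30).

19

18·19 = 342 = 11·31 + 1, so 18⁻¹ ≡ 19 (mod 31).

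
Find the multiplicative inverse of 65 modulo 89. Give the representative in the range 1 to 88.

89 = 1·65 + 24
65 = 2·24 + 17
24 = 1·17 + 7
17 = 2·7 + 3
7 = 2·3 + 1
3 = 3·1 + 0
Back-substituting gives 65·63 ≡ 1 (mod 89).

63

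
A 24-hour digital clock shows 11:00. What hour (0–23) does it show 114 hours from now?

5

114 mod 24 = 18 (since 4·24 = 96).
(11 + 18) mod 24 = 5.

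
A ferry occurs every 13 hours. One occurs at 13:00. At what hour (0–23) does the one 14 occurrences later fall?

14·13 = 182.
182 = 7·24 + 14, so 182 mod 24 = 14.
(13 + 14) mod 24 = 3.

3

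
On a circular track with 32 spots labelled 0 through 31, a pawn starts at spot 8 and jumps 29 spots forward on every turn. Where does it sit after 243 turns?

15

243·29 = 7047.
7047 = 220·32 + 7, so 7047 mod 32 = 7.
(8 + 7) mod 32 = 15.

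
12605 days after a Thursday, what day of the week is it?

Tuesday

12605 mod 7 = 5 (since 1800·7 = 12600).
Thursday + 5 days → Tuesday.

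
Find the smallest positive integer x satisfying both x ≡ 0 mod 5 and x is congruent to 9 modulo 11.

Since 11·1 ≡ 1 (mod 5), take x = 9 + 11·((0−9)·1 mod 5) = 9 + 11·1 = 20.
Check: 20 mod 5 = 0, 20 mod 11 = 9.

20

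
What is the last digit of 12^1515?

8

Powers of 2 mod 10 repeat with period 4: 2, 4, 8, 6.
1515 leaves remainder 3 on division by 4, so 12^1515 ends in 8.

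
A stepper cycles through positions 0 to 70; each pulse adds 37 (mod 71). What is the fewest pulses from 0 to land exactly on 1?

37·48 = 1776 = 25·71 + 1, so 37⁻¹ ≡ 48 (mod 71).

48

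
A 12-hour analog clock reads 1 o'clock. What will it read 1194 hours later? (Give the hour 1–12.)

Dividing 1194 by 12 gives quotient 99 and remainder 6.
1 + 6 → 7 on a 12-hour dial.

7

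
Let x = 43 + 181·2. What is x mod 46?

181·2 = 362.
Dividing 362 by 46 gives quotient 7 and remainder 40.
(43 + 40) mod 46 = 37.

37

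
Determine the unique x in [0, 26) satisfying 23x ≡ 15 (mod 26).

21

23⁻¹ ≡ 17 (mod 26) because 23·17 = 391 = 15·26 + 1.
Multiplying both sides by 17: x ≡ 17·15 = 255 ≡ 21 (mod 26).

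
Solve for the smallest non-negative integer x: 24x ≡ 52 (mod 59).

24⁻¹ ≡ 32 (mod 59) because 24·32 = 768 = 13·59 + 1.
Multiplying both sides by 32: x ≡ 32·52 = 1664 ≡ 12 (mod 59).

12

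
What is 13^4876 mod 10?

1

Last digits of 3^n: 3, 9, 7, 1 (period 4).
4876 leaves remainder 0 on division by 4, so 13^4876 ends in 1.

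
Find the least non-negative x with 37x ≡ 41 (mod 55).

The inverse of 37 mod 55 is 3 (since 37·3 = 111 ≡ 1).
So x ≡ 3·41 = 123 ≡ 13 (mod 55).

13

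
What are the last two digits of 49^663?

Successive squares of 49 mod 100: 49^1≡49, 49^2≡1, 49^4≡1, 49^8≡1, 49^16≡1, 49^32≡1, 49^64≡1, 49^128≡1, 49^256≡1, 49^512≡1.
Since 663 = 1 + 2 + 4 + 16 + 128 + 512 in binary, 49^663 ≡ 49·1·1·1·1·1 ≡ 49 (mod 100).

49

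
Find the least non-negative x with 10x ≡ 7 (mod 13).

2

10⁻¹ ≡ 4 (mod 13) because 10·4 = 40 = 3·13 + 1.
Multiplying both sides by 4: x ≡ 4·7 = 28 ≡ 2 (mod 13).
Check: 10·2 = 20 = 1·13 + 7.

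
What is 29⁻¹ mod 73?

68

73 = 2·29 + 15
29 = 1·15 + 14
15 = 1·14 + 1
14 = 14·1 + 0
Back-substituting gives 29·68 ≡ 1 (mod 73).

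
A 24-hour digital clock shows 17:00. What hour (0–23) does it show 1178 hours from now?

Dividing 1178 by 24 gives quotient 49 and remainder 2.
(17 + 2) mod 24 = 19.

19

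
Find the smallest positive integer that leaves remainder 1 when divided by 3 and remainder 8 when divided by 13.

x ≡ 1 (mod 3) gives x ∈ {1, 4, 7, 10, 13, 16, 19, 22, …}.
The first of these with x mod 13 = 8 is 34.

34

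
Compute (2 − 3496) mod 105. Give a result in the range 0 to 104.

3496 mod 105 = 31 (since 33·105 = 3465).
(2 − 31) mod 105 = 76.

76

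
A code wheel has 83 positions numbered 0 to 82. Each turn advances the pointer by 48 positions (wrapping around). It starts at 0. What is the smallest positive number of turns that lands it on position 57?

48⁻¹ ≡ 64 (mod 83) because 48·64 = 3072 = 37·83 + 1.
So x ≡ 64·57 = 3648 ≡ 79 (mod 83).
Check: 48·79 = 3792 = 45·83 + 57.

79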